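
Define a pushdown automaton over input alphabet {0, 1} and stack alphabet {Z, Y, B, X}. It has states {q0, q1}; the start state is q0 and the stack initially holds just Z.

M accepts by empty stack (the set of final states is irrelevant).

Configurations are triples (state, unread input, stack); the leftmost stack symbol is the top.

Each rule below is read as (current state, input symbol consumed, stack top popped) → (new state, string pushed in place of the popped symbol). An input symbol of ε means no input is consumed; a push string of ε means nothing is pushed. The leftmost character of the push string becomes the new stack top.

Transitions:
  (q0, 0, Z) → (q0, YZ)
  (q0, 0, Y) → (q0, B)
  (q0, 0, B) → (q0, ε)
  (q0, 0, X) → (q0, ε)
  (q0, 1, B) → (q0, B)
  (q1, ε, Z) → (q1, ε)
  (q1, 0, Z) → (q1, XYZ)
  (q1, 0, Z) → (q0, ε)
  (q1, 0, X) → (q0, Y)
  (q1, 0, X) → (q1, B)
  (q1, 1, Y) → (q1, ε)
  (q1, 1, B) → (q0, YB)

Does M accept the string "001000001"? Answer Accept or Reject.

No computation consumes all input and empties the stack.

Reject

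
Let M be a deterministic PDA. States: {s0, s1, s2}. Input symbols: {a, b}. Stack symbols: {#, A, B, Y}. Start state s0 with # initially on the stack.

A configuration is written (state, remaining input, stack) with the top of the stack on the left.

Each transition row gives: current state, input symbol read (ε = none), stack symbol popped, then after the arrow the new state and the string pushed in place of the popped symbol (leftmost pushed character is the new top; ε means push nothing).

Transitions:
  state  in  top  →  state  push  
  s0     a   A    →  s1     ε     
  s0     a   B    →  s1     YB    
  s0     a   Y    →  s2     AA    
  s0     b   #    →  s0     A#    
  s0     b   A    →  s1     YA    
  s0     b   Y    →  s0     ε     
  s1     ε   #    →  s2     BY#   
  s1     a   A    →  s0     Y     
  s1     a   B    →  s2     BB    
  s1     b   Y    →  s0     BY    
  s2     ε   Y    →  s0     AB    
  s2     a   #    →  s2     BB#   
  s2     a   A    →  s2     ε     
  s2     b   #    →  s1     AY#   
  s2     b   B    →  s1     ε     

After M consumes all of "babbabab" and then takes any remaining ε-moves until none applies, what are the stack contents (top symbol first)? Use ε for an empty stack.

BYBYBY#

(s0, babbabab, #)
  read b, top #: go to s0, push A# → (s0, abbabab, A#)
  read a, top A: go to s1, push ε → (s1, bbabab, #)
  ε-move, top #: go to s2, push BY# → (s2, bbabab, BY#)
  read b, top B: go to s1, push ε → (s1, babab, Y#)
  read b, top Y: go to s0, push BY → (s0, abab, BY#)
  read a, top B: go to s1, push YB → (s1, bab, YBY#)
  read b, top Y: go to s0, push BY → (s0, ab, BYBY#)
  read a, top B: go to s1, push YB → (s1, b, YBYBY#)
  read b, top Y: go to s0, push BY → (s0, ε, BYBYBY#)
All input consumed in state s0 with stack BYBYBY#.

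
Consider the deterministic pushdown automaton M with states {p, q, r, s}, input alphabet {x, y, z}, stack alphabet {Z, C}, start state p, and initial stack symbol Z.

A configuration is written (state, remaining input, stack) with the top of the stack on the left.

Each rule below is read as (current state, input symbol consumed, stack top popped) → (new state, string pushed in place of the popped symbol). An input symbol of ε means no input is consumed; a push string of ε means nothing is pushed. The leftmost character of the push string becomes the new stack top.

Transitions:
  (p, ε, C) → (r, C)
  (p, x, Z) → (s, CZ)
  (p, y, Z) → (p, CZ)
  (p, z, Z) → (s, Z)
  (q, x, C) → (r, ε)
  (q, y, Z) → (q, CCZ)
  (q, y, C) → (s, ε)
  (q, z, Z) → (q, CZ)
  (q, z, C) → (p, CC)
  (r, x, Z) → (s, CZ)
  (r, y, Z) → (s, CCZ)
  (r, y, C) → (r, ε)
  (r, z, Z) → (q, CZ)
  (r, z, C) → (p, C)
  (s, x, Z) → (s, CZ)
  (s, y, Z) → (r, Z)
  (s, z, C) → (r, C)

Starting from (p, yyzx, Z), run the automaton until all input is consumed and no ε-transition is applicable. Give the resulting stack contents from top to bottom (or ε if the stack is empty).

Z

(p, yyzx, Z)
  read y, top Z: go to p, push CZ → (p, yzx, CZ)
  ε-move, top C: go to r, push C → (r, yzx, CZ)
  read y, top C: go to r, push ε → (r, zx, Z)
  read z, top Z: go to q, push CZ → (q, x, CZ)
  read x, top C: go to r, push ε → (r, ε, Z)
All input consumed in state r with stack Z.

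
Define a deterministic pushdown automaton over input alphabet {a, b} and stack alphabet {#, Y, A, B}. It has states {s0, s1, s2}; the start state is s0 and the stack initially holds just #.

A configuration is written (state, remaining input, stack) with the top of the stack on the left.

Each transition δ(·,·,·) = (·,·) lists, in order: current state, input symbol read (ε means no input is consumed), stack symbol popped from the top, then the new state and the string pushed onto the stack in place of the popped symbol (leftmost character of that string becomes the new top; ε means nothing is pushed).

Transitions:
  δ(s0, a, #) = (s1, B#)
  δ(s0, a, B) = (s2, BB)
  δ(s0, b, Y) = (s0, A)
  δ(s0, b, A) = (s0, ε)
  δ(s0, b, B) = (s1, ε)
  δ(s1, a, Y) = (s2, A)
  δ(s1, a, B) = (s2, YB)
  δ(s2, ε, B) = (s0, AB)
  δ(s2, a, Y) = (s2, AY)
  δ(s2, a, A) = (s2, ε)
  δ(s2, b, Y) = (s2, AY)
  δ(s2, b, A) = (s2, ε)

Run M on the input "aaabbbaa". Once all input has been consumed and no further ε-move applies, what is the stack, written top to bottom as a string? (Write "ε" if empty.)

YB#

(s0, aaabbbaa, #)
  read a, top #: go to s1, push B# → (s1, aabbbaa, B#)
  read a, top B: go to s2, push YB → (s2, abbbaa, YB#)
  read a, top Y: go to s2, push AY → (s2, bbbaa, AYB#)
  read b, top A: go to s2, push ε → (s2, bbaa, YB#)
  read b, top Y: go to s2, push AY → (s2, baa, AYB#)
  read b, top A: go to s2, push ε → (s2, aa, YB#)
  read a, top Y: go to s2, push AY → (s2, a, AYB#)
  read a, top A: go to s2, push ε → (s2, ε, YB#)
All input consumed in state s2 with stack YB#.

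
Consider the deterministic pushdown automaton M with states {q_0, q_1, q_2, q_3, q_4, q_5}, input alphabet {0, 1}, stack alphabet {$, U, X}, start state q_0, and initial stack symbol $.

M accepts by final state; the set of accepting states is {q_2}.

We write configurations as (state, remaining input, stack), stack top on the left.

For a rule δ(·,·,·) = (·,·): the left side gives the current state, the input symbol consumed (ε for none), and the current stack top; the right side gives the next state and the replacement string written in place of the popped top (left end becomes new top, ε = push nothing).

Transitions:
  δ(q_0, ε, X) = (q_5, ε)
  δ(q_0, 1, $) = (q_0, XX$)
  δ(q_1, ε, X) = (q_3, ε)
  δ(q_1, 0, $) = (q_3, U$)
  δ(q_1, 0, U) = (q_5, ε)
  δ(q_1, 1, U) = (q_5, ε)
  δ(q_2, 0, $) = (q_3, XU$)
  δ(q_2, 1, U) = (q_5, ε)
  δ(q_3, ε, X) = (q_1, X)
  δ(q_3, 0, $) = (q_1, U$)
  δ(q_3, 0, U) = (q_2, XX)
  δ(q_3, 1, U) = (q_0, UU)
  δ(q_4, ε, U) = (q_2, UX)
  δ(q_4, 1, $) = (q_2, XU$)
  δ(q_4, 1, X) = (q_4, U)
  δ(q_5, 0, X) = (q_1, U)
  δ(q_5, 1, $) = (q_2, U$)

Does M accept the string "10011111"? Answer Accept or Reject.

(q_0, 10011111, $)
  read 1, top $: go to q_0, push XX$ → (q_0, 0011111, XX$)
  ε-move, top X: go to q_5, push ε → (q_5, 0011111, X$)
  read 0, top X: go to q_1, push U → (q_1, 011111, U$)
  read 0, top U: go to q_5, push ε → (q_5, 11111, $)
  read 1, top $: go to q_2, push U$ → (q_2, 1111, U$)
  read 1, top U: go to q_5, push ε → (q_5, 111, $)
  read 1, top $: go to q_2, push U$ → (q_2, 11, U$)
  read 1, top U: go to q_5, push ε → (q_5, 1, $)
  read 1, top $: go to q_2, push U$ → (q_2, ε, U$)
All input consumed; state q_2 ∈ F.

Accept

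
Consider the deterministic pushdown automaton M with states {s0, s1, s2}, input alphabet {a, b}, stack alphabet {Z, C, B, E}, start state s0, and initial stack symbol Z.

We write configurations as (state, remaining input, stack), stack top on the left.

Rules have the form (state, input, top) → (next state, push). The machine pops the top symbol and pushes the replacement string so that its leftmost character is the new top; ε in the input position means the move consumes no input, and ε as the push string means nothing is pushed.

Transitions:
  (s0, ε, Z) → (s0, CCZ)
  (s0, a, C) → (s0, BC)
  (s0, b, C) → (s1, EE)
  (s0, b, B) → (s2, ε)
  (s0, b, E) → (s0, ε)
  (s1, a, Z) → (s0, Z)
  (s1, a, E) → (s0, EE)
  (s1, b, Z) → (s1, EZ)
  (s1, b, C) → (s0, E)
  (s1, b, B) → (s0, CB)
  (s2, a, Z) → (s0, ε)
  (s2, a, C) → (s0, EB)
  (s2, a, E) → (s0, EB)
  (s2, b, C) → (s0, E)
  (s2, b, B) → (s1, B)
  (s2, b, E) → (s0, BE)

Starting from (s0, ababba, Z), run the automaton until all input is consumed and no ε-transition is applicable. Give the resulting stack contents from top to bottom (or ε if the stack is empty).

(s0, ababba, Z) ⊢ (s0, ababba, CCZ) ⊢ (s0, babba, BCCZ) ⊢ (s2, abba, CCZ) ⊢ (s0, bba, EBCZ) ⊢ (s0, ba, BCZ) ⊢ (s2, a, CZ) ⊢ (s0, ε, EBZ)
All input consumed in state s0 with stack EBZ.

EBZ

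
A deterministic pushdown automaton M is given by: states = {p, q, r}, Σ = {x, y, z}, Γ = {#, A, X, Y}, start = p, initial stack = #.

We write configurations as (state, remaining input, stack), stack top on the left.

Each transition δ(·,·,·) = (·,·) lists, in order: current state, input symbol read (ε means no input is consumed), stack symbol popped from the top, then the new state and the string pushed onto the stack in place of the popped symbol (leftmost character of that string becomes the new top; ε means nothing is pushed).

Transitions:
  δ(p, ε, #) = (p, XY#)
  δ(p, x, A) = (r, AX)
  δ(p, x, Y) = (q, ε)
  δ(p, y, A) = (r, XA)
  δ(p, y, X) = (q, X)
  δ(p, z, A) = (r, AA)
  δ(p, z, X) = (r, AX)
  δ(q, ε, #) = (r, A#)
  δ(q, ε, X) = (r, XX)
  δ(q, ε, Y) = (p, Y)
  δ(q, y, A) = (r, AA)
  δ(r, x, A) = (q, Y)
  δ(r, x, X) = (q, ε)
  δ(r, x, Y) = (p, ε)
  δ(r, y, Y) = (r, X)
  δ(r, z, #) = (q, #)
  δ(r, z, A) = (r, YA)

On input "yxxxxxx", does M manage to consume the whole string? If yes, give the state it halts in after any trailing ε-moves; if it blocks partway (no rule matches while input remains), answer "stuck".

r

(p, yxxxxxx, #) ⊢ (p, yxxxxxx, XY#) ⊢ (q, xxxxxx, XY#) ⊢ (r, xxxxxx, XXY#) ⊢ (q, xxxxx, XY#) ⊢ (r, xxxxx, XXY#) ⊢ (q, xxxx, XY#) ⊢ (r, xxxx, XXY#) ⊢ (q, xxx, XY#) ⊢ (r, xxx, XXY#) ⊢ (q, xx, XY#) ⊢ (r, xx, XXY#) ⊢ (q, x, XY#) ⊢ (r, x, XXY#) ⊢ (q, ε, XY#) ⊢ (r, ε, XXY#)
All input consumed; M is in state r.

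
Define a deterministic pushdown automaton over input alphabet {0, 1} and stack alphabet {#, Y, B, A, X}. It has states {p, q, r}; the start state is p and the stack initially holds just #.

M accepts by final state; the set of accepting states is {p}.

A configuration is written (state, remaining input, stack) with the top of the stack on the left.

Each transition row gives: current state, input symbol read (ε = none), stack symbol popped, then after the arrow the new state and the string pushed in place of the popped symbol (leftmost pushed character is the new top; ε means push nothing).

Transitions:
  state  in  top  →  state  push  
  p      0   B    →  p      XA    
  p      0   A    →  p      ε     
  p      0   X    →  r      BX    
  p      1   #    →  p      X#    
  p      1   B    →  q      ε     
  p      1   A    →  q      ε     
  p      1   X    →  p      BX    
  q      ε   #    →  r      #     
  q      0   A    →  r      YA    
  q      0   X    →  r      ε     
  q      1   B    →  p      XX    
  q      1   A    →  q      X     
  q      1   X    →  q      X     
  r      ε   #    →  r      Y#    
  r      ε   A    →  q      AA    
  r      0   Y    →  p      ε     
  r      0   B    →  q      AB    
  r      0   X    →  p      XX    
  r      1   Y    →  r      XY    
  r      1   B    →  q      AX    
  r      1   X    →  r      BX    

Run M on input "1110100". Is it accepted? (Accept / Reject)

(p, 1110100, #)
  read 1, top #: go to p, push X# → (p, 110100, X#)
  read 1, top X: go to p, push BX → (p, 10100, BX#)
  read 1, top B: go to q, push ε → (q, 0100, X#)
  read 0, top X: go to r, push ε → (r, 100, #)
  ε-move, top #: go to r, push Y# → (r, 100, Y#)
  read 1, top Y: go to r, push XY → (r, 00, XY#)
  read 0, top X: go to p, push XX → (p, 0, XXY#)
  read 0, top X: go to r, push BX → (r, ε, BXXY#)
All input consumed; state r ∉ F and no further ε-move applies.

Reject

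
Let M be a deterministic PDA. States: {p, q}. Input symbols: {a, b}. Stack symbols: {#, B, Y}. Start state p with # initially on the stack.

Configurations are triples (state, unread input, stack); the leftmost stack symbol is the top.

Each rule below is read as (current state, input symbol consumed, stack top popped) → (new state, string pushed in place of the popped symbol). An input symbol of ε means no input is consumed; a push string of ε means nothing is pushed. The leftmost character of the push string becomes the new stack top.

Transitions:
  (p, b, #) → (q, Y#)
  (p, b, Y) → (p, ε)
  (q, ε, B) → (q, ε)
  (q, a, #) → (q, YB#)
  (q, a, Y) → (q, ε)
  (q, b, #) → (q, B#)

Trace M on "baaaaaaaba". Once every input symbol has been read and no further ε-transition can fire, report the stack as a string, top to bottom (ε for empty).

YB#

(p, baaaaaaaba, #)
  read b, top #: go to q, push Y# → (q, aaaaaaaba, Y#)
  read a, top Y: go to q, push ε → (q, aaaaaaba, #)
  read a, top #: go to q, push YB# → (q, aaaaaba, YB#)
  read a, top Y: go to q, push ε → (q, aaaaba, B#)
  ε-move, top B: go to q, push ε → (q, aaaaba, #)
  read a, top #: go to q, push YB# → (q, aaaba, YB#)
  read a, top Y: go to q, push ε → (q, aaba, B#)
  ε-move, top B: go to q, push ε → (q, aaba, #)
  read a, top #: go to q, push YB# → (q, aba, YB#)
  read a, top Y: go to q, push ε → (q, ba, B#)
  ε-move, top B: go to q, push ε → (q, ba, #)
  read b, top #: go to q, push B# → (q, a, B#)
  ε-move, top B: go to q, push ε → (q, a, #)
  read a, top #: go to q, push YB# → (q, ε, YB#)
All input consumed in state q with stack YB#.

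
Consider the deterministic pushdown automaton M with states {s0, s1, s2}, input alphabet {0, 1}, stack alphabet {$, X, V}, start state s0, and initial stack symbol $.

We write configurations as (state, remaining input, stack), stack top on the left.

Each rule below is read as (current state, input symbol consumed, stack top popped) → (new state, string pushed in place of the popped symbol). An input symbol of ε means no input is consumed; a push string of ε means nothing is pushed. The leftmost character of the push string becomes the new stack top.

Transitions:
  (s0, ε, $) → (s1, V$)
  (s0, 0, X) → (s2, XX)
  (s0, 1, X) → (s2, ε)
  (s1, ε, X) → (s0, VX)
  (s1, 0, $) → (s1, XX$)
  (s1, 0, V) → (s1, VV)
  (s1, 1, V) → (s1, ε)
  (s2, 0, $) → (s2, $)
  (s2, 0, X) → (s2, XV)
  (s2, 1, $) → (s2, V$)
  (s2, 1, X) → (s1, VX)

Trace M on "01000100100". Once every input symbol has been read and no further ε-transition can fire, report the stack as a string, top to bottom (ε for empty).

VVVVVV$

(s0, 01000100100, $)
  ε-move, top $: go to s1, push V$ → (s1, 01000100100, V$)
  read 0, top V: go to s1, push VV → (s1, 1000100100, VV$)
  read 1, top V: go to s1, push ε → (s1, 000100100, V$)
  read 0, top V: go to s1, push VV → (s1, 00100100, VV$)
  read 0, top V: go to s1, push VV → (s1, 0100100, VVV$)
  read 0, top V: go to s1, push VV → (s1, 100100, VVVV$)
  read 1, top V: go to s1, push ε → (s1, 00100, VVV$)
  read 0, top V: go to s1, push VV → (s1, 0100, VVVV$)
  read 0, top V: go to s1, push VV → (s1, 100, VVVVV$)
  read 1, top V: go to s1, push ε → (s1, 00, VVVV$)
  read 0, top V: go to s1, push VV → (s1, 0, VVVVV$)
  read 0, top V: go to s1, push VV → (s1, ε, VVVVVV$)
All input consumed in state s1 with stack VVVVVV$.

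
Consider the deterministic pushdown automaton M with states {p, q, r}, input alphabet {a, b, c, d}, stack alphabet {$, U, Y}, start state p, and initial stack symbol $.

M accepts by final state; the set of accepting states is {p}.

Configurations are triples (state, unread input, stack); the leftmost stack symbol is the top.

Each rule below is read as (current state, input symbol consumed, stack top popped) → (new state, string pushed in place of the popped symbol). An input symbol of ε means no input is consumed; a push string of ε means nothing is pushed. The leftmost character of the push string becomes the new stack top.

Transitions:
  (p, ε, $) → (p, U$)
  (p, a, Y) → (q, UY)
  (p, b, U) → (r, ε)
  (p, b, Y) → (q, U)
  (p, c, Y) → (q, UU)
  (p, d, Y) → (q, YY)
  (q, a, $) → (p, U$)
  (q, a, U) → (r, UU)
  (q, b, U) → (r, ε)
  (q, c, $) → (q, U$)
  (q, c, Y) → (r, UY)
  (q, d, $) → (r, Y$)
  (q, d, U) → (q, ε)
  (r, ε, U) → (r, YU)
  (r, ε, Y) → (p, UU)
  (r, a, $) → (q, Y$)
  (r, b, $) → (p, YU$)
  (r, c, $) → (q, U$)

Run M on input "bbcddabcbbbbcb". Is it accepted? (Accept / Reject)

Reject

(p, bbcddabcbbbbcb, $)
  ε-move, top $: go to p, push U$ → (p, bbcddabcbbbbcb, U$)
  read b, top U: go to r, push ε → (r, bcddabcbbbbcb, $)
  read b, top $: go to p, push YU$ → (p, cddabcbbbbcb, YU$)
  read c, top Y: go to q, push UU → (q, ddabcbbbbcb, UUU$)
  read d, top U: go to q, push ε → (q, dabcbbbbcb, UU$)
  read d, top U: go to q, push ε → (q, abcbbbbcb, U$)
  read a, top U: go to r, push UU → (r, bcbbbbcb, UU$)
  ε-move, top U: go to r, push YU → (r, bcbbbbcb, YUU$)
  ε-move, top Y: go to p, push UU → (p, bcbbbbcb, UUUU$)
  read b, top U: go to r, push ε → (r, cbbbbcb, UUU$)
  ε-move, top U: go to r, push YU → (r, cbbbbcb, YUUU$)
  ε-move, top Y: go to p, push UU → (p, cbbbbcb, UUUUU$)
No transition applies at (p, cbbbbcb, UUUUU$); input not fully consumed.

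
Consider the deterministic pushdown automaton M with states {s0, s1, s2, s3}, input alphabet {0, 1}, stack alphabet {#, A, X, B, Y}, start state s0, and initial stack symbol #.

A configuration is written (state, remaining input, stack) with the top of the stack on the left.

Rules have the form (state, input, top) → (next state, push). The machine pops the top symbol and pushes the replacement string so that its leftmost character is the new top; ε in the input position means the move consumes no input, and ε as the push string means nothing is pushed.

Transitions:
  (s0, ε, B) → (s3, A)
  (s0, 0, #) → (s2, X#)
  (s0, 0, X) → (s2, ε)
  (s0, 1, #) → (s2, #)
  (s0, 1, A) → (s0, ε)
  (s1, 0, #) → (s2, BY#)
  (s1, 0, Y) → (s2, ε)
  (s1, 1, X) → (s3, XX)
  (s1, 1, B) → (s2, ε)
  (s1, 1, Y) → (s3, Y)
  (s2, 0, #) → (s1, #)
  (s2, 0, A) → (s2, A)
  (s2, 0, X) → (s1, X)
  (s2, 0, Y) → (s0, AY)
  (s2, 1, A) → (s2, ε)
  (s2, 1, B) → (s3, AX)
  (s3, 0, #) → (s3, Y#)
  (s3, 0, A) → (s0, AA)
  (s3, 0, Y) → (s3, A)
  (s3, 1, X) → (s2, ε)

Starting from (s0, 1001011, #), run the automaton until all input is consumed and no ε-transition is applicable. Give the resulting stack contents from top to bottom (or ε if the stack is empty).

(s0, 1001011, #)
  read 1, top #: go to s2, push # → (s2, 001011, #)
  read 0, top #: go to s1, push # → (s1, 01011, #)
  read 0, top #: go to s2, push BY# → (s2, 1011, BY#)
  read 1, top B: go to s3, push AX → (s3, 011, AXY#)
  read 0, top A: go to s0, push AA → (s0, 11, AAXY#)
  read 1, top A: go to s0, push ε → (s0, 1, AXY#)
  read 1, top A: go to s0, push ε → (s0, ε, XY#)
All input consumed in state s0 with stack XY#.

XY#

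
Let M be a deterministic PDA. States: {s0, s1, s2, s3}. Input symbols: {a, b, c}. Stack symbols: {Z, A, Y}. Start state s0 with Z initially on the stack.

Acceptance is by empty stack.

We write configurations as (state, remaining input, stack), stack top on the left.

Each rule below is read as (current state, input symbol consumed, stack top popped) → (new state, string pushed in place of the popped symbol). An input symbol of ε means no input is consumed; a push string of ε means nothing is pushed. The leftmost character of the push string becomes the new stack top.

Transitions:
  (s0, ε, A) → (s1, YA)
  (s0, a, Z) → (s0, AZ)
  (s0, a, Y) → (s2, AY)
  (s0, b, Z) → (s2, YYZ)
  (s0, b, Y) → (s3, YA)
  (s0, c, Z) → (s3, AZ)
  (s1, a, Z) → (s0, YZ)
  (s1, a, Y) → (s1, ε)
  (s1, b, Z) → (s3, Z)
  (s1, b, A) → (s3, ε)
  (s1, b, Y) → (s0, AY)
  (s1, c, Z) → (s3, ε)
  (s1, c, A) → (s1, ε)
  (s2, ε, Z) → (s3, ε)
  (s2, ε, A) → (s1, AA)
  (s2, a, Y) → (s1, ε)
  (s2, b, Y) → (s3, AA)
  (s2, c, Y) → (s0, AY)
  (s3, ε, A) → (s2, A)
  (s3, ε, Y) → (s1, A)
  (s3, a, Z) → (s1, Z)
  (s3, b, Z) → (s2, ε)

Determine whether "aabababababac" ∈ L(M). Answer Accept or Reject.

Accept

(s0, aabababababac, Z) ⊢ (s0, abababababac, AZ) ⊢ (s1, abababababac, YAZ) ⊢ (s1, bababababac, AZ) ⊢ (s3, ababababac, Z) ⊢ (s1, babababac, Z) ⊢ (s3, abababac, Z) ⊢ (s1, bababac, Z) ⊢ (s3, ababac, Z) ⊢ (s1, babac, Z) ⊢ (s3, abac, Z) ⊢ (s1, bac, Z) ⊢ (s3, ac, Z) ⊢ (s1, c, Z) ⊢ (s3, ε, ε)
All input consumed and the stack is empty.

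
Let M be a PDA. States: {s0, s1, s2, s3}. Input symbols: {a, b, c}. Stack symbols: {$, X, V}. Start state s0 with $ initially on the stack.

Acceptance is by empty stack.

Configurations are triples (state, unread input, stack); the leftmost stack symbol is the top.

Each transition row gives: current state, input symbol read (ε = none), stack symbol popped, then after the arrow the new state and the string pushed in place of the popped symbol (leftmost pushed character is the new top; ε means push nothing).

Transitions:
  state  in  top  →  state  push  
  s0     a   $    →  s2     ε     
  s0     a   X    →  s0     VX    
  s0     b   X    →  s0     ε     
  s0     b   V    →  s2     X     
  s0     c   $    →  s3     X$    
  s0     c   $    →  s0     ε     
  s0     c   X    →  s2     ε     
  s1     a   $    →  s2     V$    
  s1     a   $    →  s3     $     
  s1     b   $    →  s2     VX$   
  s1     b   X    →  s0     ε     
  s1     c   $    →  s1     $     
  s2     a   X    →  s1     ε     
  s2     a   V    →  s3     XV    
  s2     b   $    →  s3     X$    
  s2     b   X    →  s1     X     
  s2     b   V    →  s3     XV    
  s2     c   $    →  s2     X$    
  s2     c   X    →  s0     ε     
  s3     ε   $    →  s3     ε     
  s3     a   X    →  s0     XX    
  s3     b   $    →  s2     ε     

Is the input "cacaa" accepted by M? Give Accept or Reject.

Accept

One accepting computation: (s0, cacaa, $) ⊢ (s3, acaa, X$) ⊢ (s0, caa, XX$) ⊢ (s2, aa, X$) ⊢ (s1, a, $) ⊢ (s3, ε, $) ⊢ (s3, ε, ε)
All input consumed and the stack is empty.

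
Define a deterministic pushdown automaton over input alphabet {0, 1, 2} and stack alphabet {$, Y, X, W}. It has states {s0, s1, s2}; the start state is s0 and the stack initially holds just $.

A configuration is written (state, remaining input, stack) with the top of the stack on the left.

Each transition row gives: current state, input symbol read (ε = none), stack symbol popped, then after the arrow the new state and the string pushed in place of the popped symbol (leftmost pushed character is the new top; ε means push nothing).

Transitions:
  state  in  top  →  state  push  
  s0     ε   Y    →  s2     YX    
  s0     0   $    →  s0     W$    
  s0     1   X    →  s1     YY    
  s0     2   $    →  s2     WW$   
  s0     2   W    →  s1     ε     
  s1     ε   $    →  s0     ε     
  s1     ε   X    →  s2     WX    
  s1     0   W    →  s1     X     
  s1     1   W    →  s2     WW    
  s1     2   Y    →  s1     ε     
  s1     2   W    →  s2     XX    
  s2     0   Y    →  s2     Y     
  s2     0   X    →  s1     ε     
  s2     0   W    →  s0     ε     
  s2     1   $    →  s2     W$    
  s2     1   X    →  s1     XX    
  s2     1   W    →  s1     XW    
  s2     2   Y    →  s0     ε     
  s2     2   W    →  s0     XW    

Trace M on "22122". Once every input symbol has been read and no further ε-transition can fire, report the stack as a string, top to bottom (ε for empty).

WW$

(s0, 22122, $) ⊢ (s2, 2122, WW$) ⊢ (s0, 122, XWW$) ⊢ (s1, 22, YYWW$) ⊢ (s1, 2, YWW$) ⊢ (s1, ε, WW$)
All input consumed in state s1 with stack WW$.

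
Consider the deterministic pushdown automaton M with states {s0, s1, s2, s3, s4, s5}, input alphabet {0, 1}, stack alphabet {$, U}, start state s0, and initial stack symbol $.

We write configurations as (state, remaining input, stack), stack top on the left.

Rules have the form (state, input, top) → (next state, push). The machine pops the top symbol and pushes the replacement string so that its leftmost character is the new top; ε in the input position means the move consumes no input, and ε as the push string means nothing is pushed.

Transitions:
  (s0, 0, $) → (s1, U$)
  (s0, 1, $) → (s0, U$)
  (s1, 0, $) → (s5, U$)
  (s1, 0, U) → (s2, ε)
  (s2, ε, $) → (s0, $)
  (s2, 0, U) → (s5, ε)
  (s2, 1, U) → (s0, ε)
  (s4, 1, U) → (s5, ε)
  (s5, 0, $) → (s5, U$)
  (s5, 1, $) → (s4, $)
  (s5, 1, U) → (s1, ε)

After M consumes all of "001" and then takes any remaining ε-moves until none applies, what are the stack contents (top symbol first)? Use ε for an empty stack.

(s0, 001, $)
  read 0, top $: go to s1, push U$ → (s1, 01, U$)
  read 0, top U: go to s2, push ε → (s2, 1, $)
  ε-move, top $: go to s0, push $ → (s0, 1, $)
  read 1, top $: go to s0, push U$ → (s0, ε, U$)
All input consumed in state s0 with stack U$.

U$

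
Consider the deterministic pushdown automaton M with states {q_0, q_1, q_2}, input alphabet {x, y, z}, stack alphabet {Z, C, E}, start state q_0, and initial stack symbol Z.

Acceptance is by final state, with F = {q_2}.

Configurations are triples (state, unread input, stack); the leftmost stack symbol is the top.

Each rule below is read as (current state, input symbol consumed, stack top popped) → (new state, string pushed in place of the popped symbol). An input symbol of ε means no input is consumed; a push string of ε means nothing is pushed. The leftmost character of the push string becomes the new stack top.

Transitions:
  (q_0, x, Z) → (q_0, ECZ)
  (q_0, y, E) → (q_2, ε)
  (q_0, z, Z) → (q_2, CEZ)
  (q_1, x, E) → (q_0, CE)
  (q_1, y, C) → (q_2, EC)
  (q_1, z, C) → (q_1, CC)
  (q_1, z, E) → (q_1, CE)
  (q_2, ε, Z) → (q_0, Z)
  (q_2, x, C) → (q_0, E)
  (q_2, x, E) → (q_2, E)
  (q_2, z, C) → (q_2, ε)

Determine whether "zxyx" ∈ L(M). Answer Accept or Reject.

(q_0, zxyx, Z)
  read z, top Z: go to q_2, push CEZ → (q_2, xyx, CEZ)
  read x, top C: go to q_0, push E → (q_0, yx, EEZ)
  read y, top E: go to q_2, push ε → (q_2, x, EZ)
  read x, top E: go to q_2, push E → (q_2, ε, EZ)
All input consumed; state q_2 ∈ F.

Accept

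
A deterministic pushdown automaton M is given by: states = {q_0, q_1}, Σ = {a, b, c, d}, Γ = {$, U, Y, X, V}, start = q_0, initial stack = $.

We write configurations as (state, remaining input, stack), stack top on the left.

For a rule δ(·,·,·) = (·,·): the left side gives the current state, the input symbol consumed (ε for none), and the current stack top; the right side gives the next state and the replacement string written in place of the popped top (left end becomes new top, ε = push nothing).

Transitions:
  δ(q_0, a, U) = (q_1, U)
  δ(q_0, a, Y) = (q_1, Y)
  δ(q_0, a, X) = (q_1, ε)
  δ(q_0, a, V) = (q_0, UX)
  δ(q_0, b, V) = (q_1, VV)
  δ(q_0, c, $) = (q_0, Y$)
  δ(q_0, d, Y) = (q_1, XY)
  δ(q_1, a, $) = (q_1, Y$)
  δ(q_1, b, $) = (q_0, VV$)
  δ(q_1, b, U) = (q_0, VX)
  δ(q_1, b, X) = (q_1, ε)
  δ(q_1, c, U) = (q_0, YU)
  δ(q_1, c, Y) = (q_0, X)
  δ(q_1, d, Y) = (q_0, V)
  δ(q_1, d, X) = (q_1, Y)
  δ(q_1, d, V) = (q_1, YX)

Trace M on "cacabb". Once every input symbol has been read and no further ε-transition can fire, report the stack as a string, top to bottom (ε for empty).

VVV$

(q_0, cacabb, $)
  read c, top $: go to q_0, push Y$ → (q_0, acabb, Y$)
  read a, top Y: go to q_1, push Y → (q_1, cabb, Y$)
  read c, top Y: go to q_0, push X → (q_0, abb, X$)
  read a, top X: go to q_1, push ε → (q_1, bb, $)
  read b, top $: go to q_0, push VV$ → (q_0, b, VV$)
  read b, top V: go to q_1, push VV → (q_1, ε, VVV$)
All input consumed in state q_1 with stack VVV$.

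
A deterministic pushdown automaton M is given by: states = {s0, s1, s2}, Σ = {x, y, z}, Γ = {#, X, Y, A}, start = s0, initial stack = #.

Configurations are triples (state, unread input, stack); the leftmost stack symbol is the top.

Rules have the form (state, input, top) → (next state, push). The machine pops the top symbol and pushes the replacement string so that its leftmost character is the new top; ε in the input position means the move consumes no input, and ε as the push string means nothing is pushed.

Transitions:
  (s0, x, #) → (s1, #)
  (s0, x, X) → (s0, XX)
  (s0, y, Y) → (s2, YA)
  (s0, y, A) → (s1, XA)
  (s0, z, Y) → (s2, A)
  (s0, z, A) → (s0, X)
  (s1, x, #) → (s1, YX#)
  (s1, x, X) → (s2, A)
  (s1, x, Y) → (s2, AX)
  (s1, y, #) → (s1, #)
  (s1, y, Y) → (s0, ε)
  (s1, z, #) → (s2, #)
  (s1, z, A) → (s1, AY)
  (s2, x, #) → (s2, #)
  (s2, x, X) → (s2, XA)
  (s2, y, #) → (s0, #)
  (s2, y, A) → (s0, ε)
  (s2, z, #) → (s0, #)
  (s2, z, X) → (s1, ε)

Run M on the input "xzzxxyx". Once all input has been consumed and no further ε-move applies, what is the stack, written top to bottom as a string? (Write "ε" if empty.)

(s0, xzzxxyx, #)
  read x, top #: go to s1, push # → (s1, zzxxyx, #)
  read z, top #: go to s2, push # → (s2, zxxyx, #)
  read z, top #: go to s0, push # → (s0, xxyx, #)
  read x, top #: go to s1, push # → (s1, xyx, #)
  read x, top #: go to s1, push YX# → (s1, yx, YX#)
  read y, top Y: go to s0, push ε → (s0, x, X#)
  read x, top X: go to s0, push XX → (s0, ε, XX#)
All input consumed in state s0 with stack XX#.

XX#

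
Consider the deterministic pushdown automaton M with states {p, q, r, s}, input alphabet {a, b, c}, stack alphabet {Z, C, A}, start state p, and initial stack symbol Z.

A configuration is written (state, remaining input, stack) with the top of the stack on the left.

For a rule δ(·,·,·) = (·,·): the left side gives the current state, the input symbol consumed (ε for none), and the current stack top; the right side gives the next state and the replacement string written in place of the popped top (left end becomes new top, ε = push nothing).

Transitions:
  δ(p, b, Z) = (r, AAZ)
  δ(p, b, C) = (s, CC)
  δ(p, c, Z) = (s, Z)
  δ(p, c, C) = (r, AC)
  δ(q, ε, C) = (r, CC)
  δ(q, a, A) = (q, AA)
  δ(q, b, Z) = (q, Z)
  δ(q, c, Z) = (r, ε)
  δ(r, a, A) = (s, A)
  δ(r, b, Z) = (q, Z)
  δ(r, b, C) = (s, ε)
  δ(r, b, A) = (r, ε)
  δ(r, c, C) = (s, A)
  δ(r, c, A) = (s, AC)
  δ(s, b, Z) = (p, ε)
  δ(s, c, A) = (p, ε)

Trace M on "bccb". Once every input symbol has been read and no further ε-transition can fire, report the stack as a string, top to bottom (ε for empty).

CCAZ

(p, bccb, Z)
  read b, top Z: go to r, push AAZ → (r, ccb, AAZ)
  read c, top A: go to s, push AC → (s, cb, ACAZ)
  read c, top A: go to p, push ε → (p, b, CAZ)
  read b, top C: go to s, push CC → (s, ε, CCAZ)
All input consumed in state s with stack CCAZ.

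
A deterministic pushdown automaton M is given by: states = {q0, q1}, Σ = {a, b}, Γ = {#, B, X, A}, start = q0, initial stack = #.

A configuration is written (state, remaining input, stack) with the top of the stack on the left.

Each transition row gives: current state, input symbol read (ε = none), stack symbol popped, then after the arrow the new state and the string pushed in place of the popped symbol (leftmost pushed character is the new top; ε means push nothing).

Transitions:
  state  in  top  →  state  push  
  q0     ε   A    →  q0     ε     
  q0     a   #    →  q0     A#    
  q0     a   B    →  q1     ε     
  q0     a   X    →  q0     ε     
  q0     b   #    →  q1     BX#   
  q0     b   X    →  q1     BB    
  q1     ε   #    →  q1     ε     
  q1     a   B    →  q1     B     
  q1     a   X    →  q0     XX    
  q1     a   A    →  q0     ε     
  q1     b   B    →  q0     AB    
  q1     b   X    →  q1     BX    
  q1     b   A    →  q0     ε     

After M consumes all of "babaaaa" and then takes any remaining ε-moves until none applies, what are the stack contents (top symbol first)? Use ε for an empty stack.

#

(q0, babaaaa, #)
  read b, top #: go to q1, push BX# → (q1, abaaaa, BX#)
  read a, top B: go to q1, push B → (q1, baaaa, BX#)
  read b, top B: go to q0, push AB → (q0, aaaa, ABX#)
  ε-move, top A: go to q0, push ε → (q0, aaaa, BX#)
  read a, top B: go to q1, push ε → (q1, aaa, X#)
  read a, top X: go to q0, push XX → (q0, aa, XX#)
  read a, top X: go to q0, push ε → (q0, a, X#)
  read a, top X: go to q0, push ε → (q0, ε, #)
All input consumed in state q0 with stack #.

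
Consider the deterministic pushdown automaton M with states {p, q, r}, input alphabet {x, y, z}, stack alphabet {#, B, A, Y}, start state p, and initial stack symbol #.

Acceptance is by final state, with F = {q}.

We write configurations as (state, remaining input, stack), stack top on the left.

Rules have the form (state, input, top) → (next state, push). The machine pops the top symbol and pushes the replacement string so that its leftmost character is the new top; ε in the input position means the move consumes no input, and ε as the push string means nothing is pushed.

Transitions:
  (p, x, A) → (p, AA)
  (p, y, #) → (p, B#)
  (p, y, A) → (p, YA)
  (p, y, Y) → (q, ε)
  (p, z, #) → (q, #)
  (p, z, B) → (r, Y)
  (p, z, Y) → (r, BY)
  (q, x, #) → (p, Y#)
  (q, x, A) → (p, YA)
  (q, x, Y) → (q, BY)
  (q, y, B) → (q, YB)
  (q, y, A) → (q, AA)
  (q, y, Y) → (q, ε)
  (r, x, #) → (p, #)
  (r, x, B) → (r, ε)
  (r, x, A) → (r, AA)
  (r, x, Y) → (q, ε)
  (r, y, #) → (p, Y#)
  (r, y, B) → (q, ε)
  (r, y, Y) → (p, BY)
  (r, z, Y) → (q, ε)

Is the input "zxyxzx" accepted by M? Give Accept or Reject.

Reject

(p, zxyxzx, #)
  read z, top #: go to q, push # → (q, xyxzx, #)
  read x, top #: go to p, push Y# → (p, yxzx, Y#)
  read y, top Y: go to q, push ε → (q, xzx, #)
  read x, top #: go to p, push Y# → (p, zx, Y#)
  read z, top Y: go to r, push BY → (r, x, BY#)
  read x, top B: go to r, push ε → (r, ε, Y#)
All input consumed; state r ∉ F and no further ε-move applies.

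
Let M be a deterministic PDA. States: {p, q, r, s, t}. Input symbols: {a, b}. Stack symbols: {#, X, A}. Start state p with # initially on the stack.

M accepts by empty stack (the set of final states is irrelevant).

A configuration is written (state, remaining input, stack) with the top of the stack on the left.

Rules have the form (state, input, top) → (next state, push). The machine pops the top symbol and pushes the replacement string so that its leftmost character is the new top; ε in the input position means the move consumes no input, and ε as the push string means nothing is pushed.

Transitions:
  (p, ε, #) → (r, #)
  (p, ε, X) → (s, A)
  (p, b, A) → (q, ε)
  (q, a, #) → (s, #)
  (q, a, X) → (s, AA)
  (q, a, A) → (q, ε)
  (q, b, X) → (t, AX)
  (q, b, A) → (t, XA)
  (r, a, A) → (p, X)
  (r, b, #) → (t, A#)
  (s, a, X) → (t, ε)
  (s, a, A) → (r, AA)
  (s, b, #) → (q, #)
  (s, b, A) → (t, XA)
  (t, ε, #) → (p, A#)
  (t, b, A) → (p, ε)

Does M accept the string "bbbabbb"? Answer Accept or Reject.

Reject

(p, bbbabbb, #) ⊢ (r, bbbabbb, #) ⊢ (t, bbabbb, A#) ⊢ (p, babbb, #) ⊢ (r, babbb, #) ⊢ (t, abbb, A#)
No transition applies at (t, abbb, A#); input not fully consumed.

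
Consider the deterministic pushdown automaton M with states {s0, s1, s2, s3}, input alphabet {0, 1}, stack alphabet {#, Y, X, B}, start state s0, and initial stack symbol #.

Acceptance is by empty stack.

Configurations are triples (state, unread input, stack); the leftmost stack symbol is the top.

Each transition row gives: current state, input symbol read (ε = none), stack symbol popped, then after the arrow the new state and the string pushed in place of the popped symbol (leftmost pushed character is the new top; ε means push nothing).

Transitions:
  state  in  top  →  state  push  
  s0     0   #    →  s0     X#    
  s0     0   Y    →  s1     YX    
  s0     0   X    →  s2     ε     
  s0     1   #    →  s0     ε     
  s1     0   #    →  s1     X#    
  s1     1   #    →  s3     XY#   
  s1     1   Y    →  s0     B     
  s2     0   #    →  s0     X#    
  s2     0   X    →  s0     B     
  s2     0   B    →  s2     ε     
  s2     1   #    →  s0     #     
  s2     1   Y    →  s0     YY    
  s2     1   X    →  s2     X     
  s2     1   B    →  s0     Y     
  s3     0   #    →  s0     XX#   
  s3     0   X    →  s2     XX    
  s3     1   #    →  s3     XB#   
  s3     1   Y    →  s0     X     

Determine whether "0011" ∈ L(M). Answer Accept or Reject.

(s0, 0011, #)
  read 0, top #: go to s0, push X# → (s0, 011, X#)
  read 0, top X: go to s2, push ε → (s2, 11, #)
  read 1, top #: go to s0, push # → (s0, 1, #)
  read 1, top #: go to s0, push ε → (s0, ε, ε)
All input consumed and the stack is empty.

Accept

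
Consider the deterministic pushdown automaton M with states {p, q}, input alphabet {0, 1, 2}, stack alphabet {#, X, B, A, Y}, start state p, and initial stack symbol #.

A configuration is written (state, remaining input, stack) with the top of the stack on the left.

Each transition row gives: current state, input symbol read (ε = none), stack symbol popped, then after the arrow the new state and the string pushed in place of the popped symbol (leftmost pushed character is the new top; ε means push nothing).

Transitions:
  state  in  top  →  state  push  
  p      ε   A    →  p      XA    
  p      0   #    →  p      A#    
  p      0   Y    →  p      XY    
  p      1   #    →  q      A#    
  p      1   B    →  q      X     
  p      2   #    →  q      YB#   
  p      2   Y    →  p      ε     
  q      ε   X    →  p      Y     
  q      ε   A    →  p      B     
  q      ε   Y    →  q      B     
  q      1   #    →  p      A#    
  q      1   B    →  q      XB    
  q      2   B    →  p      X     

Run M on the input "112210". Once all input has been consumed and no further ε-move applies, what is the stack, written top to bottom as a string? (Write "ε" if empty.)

(p, 112210, #)
  read 1, top #: go to q, push A# → (q, 12210, A#)
  ε-move, top A: go to p, push B → (p, 12210, B#)
  read 1, top B: go to q, push X → (q, 2210, X#)
  ε-move, top X: go to p, push Y → (p, 2210, Y#)
  read 2, top Y: go to p, push ε → (p, 210, #)
  read 2, top #: go to q, push YB# → (q, 10, YB#)
  ε-move, top Y: go to q, push B → (q, 10, BB#)
  read 1, top B: go to q, push XB → (q, 0, XBB#)
  ε-move, top X: go to p, push Y → (p, 0, YBB#)
  read 0, top Y: go to p, push XY → (p, ε, XYBB#)
All input consumed in state p with stack XYBB#.

XYBB#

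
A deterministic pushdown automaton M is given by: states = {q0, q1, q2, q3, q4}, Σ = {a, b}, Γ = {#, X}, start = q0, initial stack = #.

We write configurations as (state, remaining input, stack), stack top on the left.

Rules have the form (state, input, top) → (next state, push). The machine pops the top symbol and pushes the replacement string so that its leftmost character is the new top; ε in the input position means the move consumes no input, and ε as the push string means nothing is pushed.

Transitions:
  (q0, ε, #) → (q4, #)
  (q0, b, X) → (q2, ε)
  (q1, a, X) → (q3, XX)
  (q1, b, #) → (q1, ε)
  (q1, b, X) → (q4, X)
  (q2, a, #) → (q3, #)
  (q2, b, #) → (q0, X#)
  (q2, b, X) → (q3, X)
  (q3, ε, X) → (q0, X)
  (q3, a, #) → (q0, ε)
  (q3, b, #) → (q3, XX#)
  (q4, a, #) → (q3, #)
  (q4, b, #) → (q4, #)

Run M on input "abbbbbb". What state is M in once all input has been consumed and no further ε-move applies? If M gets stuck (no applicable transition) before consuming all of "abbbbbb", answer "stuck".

q2

(q0, abbbbbb, #)
  ε-move, top #: go to q4, push # → (q4, abbbbbb, #)
  read a, top #: go to q3, push # → (q3, bbbbbb, #)
  read b, top #: go to q3, push XX# → (q3, bbbbb, XX#)
  ε-move, top X: go to q0, push X → (q0, bbbbb, XX#)
  read b, top X: go to q2, push ε → (q2, bbbb, X#)
  read b, top X: go to q3, push X → (q3, bbb, X#)
  ε-move, top X: go to q0, push X → (q0, bbb, X#)
  read b, top X: go to q2, push ε → (q2, bb, #)
  read b, top #: go to q0, push X# → (q0, b, X#)
  read b, top X: go to q2, push ε → (q2, ε, #)
All input consumed; M is in state q2.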